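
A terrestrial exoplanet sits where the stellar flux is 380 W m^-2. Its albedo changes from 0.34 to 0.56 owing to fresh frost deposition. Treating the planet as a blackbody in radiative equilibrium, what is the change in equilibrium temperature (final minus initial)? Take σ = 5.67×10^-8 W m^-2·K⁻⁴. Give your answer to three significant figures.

-17.6 K

Before: T₁ = [380.0·0.66/(4σ)]^(1/4) = 182.4 K.
Final:   T₂ = [S(1−0.56)/(4σ)]^(1/4) = 164.8 K.
ΔT = T₂ − T₁ = -17.58 K.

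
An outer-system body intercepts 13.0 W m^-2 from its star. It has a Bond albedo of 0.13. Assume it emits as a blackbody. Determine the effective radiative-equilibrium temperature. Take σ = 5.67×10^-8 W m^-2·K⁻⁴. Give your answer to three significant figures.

84.0 K

The planet absorbs (1−α)S over its disc πR² and re-emits over 4πR², so the mean absorbed flux is (1−0.13)·13.00/4 = 2.828 W m^-2.
In equilibrium σT⁴ equals this, so T = 84.03 K.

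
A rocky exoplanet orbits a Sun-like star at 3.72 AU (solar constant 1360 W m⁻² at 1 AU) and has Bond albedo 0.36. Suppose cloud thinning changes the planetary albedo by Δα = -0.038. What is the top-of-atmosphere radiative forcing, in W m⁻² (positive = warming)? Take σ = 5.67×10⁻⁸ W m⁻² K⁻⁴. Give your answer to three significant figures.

0.934 W m⁻²

Flux at the orbit: S = 1360/(3.72)² = 98.28 W m⁻².
ΔF = −(S/4)Δα = −(98.28/4)×(-0.038) = 0.9336 W m⁻².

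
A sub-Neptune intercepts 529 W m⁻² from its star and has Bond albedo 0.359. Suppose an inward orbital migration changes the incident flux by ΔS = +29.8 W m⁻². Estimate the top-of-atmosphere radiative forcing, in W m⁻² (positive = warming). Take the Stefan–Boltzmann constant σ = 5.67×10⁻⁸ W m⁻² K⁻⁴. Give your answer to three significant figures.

4.78 W m⁻²

ΔF = Δ[S(1−α)]/4 = (1−0.359)·+29.8/4 = 4.775 W m⁻².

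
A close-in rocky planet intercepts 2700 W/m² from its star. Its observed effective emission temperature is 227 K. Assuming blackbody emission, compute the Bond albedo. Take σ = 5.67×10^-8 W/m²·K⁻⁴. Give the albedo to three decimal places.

0.777

From σT⁴ = S(1−α)/4 we invert for α: 1−α = 4σT⁴/S.
4σT⁴ = 4·5.67×10⁻⁸·(227)⁴ = 602.2 W/m².
1−α = 602.2/2700 = 0.2230, so α = 0.7770.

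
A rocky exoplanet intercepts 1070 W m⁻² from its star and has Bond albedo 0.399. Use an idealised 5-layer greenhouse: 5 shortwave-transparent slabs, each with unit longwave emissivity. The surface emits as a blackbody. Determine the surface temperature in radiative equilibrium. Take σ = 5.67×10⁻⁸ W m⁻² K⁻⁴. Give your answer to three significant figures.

361 kelvin

OLR = S(1−α)/4 = 160.8 W m⁻²; the top layer radiates at T_e = 230.8 K.
For an N-layer opaque stack, T_s⁴ = (N+1)T_e⁴, hence T_s = (6)^(1/4)×230.8 K = 361.2 K.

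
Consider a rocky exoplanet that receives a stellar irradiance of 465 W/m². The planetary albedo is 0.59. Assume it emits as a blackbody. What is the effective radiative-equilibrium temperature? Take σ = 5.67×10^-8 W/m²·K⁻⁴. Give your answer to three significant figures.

The planet absorbs (1−α)S over its disc πR² and re-emits over 4πR², so the mean absorbed flux is (1−0.59)·465.0/4 = 47.66 W/m².
Balancing against σT⁴: T = (47.66/5.67×10⁻⁸)^(1/4) = 170.3 K.

170 K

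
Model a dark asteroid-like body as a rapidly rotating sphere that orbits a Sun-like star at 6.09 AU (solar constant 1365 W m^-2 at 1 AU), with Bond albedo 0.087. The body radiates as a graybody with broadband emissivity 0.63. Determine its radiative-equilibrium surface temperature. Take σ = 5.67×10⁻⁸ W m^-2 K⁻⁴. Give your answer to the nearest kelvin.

124 K

Irradiance scales as 1/d², so S = 1365 W m^-2 × (1/6.09)² = 36.80 W m^-2.
Averaging over the sphere, the absorbed flux is S(1−α)/4 = 8.401 W m^-2.
Equating to εσT⁴ with ε = 0.63: T = (8.401/0.63σ)^(1/4) = 123.8 K.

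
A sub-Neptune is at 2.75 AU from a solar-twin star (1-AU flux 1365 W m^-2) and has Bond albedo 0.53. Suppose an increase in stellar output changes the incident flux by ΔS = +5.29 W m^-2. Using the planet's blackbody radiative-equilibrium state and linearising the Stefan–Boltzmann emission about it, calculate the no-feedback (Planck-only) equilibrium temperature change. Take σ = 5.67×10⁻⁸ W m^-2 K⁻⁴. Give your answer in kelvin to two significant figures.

By the inverse-square law, S = 1365/2.75² = 180.5 W m^-2.
Reference equilibrium: T_e = [S(1−α)/(4σ)]^(1/4) = 139.1 K.
ΔF = Δ[S(1−α)]/4 = (1−0.53)·+5.29/4 = 0.6216 W m^-2.
Planck response: λ_P = 4σT_e³ = 4·5.67×10⁻⁸·(139.1)³ = 0.6100 W m^-2/K.
ΔT₀ = ΔF/λ_P = 0.6216/0.6100 = 1.02 K.

1.0 kelvin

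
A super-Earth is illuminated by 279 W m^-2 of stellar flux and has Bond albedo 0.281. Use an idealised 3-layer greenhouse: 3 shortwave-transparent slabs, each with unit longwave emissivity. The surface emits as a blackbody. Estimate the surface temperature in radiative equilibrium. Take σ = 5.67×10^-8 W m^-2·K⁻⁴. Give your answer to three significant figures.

244 kelvin

The effective emission temperature is T_e = [S(1−α)/(4σ)]^¼ = 172.5 K.
Layer-by-layer balance gives σT_s⁴ = (N+1)σT_e⁴, so T_s = 4^¼·172.5 = 243.9 K.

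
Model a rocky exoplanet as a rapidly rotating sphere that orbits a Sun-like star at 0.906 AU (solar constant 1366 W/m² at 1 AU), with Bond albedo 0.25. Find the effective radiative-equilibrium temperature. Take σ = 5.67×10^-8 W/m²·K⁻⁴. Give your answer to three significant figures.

By the inverse-square law, S = 1366/0.906² = 1664 W/m².
The planet absorbs (1−α)S over its disc πR² and re-emits over 4πR², so the mean absorbed flux is (1−0.25)·1664/4 = 312.0 W/m².
Set σT⁴ = 312.0 → T = (312.0/σ)^(1/4) = 272.4 K.

272 kelvin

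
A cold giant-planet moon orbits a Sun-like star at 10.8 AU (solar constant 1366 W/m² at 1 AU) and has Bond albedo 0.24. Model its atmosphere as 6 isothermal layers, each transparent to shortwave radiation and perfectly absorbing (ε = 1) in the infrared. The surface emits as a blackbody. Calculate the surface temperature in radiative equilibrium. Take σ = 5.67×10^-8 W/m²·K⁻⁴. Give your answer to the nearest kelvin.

Flux at the orbit: S = 1366/(10.8)² = 11.71 W/m².
Top-of-atmosphere balance: σT_e⁴ = S(1−α)/4 = 2.225 W/m² → T_e = 79.15 K.
Layer-by-layer balance gives σT_s⁴ = (N+1)σT_e⁴, so T_s = 7^¼·79.15 = 128.7 K.

129 kelvin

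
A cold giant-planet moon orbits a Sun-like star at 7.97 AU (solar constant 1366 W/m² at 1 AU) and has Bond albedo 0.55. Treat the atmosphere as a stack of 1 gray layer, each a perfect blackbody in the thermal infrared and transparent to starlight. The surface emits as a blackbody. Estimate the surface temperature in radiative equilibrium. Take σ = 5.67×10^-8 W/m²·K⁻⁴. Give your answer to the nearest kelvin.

96 K

By the inverse-square law, S = 1366/7.97² = 21.50 W/m².
Top-of-atmosphere balance: σT_e⁴ = S(1−α)/4 = 2.419 W/m² → T_e = 80.82 K.
Layer-by-layer balance gives σT_s⁴ = (N+1)σT_e⁴, so T_s = 2^¼·80.82 = 96.11 K.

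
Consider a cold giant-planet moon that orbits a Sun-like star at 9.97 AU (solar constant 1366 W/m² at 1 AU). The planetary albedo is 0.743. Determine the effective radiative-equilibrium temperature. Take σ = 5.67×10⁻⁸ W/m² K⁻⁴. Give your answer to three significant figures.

By the inverse-square law, S = 1366/9.97² = 13.74 W/m².
Averaging over the sphere, the absorbed flux is S(1−α)/4 = 0.8829 W/m².
Balancing against σT⁴: T = (0.8829/5.67×10⁻⁸)^(1/4) = 62.82 K.

62.8 K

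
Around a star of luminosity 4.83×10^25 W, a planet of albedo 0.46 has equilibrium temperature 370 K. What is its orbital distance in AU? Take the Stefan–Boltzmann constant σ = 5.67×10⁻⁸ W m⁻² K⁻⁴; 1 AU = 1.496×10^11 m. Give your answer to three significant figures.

Energy balance gives S = 4σT⁴/(1−α) = 7871 W m⁻².
S = L/(4πd²) → d = √(L/4πS) = √(4.83×10^25/(4π·7871)) = 2.210×10^10 m = 0.1477 AU.

0.148 AU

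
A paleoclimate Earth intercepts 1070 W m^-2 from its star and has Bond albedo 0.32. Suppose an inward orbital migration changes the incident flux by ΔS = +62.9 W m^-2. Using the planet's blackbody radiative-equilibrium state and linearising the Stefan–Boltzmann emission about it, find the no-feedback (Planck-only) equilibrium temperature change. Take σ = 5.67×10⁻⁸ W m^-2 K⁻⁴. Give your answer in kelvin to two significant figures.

Reference equilibrium: T_e = [S(1−α)/(4σ)]^(1/4) = 238.0 K.
Only a fraction (1−α) is absorbed and it's spread over 4πR², so ΔF = (1−α)ΔS/4 = 10.69 W m^-2.
Planck response: λ_P = 4σT_e³ = 4·5.67×10⁻⁸·(238.0)³ = 3.057 W m^-2/K.
ΔT₀ = ΔF/λ_P = 10.69/3.057 = 3.50 K.

3.5 kelvin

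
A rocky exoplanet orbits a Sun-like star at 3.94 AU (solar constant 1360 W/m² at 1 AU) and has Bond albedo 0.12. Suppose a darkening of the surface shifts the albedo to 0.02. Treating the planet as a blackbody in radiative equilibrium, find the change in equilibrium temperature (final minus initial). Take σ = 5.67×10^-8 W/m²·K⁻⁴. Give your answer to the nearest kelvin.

By the inverse-square law, S = 1360/3.94² = 87.61 W/m².
Before: T₁ = [87.61·0.88/(4σ)]^(1/4) = 135.8 K.
After:  T₂ = [87.61·0.98/(4σ)]^(1/4) = 139.5 K.
ΔT = T₂ − T₁ = 3.703 K.

4 K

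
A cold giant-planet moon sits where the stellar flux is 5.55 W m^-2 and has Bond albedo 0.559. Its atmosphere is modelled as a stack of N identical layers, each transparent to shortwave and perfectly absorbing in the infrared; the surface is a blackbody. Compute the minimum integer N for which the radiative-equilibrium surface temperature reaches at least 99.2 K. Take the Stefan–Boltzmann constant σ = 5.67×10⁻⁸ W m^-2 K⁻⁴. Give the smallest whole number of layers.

The effective emission temperature is T_e = [S(1−α)/(4σ)]^¼ = 57.32 K.
T_s = (N+1)^(1/4)·T_e ≥ 99.2 K requires N+1 ≥ (T_s/T_e)⁴ = (99.2/57.32)⁴ = 8.973.
Rounding up, N = 8.

8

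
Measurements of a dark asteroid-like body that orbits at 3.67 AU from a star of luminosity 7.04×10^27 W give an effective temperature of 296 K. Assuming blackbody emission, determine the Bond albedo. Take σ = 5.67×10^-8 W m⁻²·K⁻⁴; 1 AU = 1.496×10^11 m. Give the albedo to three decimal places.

0.063

d = 3.67 × 1.496×10^11 m = 5.490×10^11 m.
Spreading L over a sphere of radius d: S = 7.04×10^27/(4π·5.49×10^11²) = 1859 W m⁻².
Rearranging the radiative balance, α = 1 − 4σT⁴/S.
4σT⁴ = 4·5.67×10⁻⁸·(296)⁴ = 1741 W m⁻².
Hence α = 1 − 1741/1859 = 0.0632.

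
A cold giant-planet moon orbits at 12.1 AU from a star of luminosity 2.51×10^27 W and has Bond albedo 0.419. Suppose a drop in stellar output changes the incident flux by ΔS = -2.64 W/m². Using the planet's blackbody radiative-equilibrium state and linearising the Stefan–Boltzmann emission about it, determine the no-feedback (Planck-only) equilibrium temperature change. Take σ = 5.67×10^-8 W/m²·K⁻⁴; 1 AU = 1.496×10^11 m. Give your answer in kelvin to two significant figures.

Orbital distance: d = 12.1 AU = 1.810×10^12 m.
Spreading L over a sphere of radius d: S = 2.51×10^27/(4π·1.81×10^12²) = 60.96 W/m².
Unperturbed T_e = [60.96·(1−0.419)/(4σ)]^¼ = 111.8 K.
Only a fraction (1−α) is absorbed and it's spread over 4πR², so ΔF = (1−α)ΔS/4 = -0.3835 W/m².
Linearising σT⁴ gives d(σT⁴)/dT = 4σT_e³ = 0.3168 W/m² per K.
So ΔT₀ = -0.3835/0.3168 = -1.21 K.

-1.2 K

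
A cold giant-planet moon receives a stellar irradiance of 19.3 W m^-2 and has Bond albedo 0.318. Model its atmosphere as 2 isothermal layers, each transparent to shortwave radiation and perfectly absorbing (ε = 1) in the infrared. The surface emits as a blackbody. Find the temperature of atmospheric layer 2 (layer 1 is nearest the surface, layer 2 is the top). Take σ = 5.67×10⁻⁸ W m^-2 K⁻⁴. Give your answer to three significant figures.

87.3 K

Top-of-atmosphere balance: σT_e⁴ = S(1−α)/4 = 3.291 W m^-2 → T_e = 87.28 K.
In the N-layer model, layer k (counted from the surface) has T_k = (N+1−k)^(1/4)·T_e.
With k = 2: T_2 = (2+1−2)^¼·87.28 K = 87.28 K.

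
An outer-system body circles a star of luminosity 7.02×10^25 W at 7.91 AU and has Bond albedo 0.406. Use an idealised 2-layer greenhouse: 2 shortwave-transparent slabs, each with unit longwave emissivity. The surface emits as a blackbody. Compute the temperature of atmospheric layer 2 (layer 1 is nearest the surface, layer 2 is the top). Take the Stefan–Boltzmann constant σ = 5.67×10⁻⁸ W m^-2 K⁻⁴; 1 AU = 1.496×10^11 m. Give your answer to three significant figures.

Orbital distance: d = 7.91 AU = 1.183×10^12 m.
Spreading L over a sphere of radius d: S = 7.02×10^25/(4π·1.18×10^12²) = 3.989 W m^-2.
OLR = S(1−α)/4 = 0.5924 W m^-2; the top layer radiates at T_e = 56.85 K.
Each opaque layer satisfies 2T_j⁴ = T_{j−1}⁴ + T_{j+1}⁴, giving T_k⁴ = (N+1−k)T_e⁴.
With k = 2: T_2 = (2+1−2)^¼·56.85 K = 56.85 K.

56.9 kelvin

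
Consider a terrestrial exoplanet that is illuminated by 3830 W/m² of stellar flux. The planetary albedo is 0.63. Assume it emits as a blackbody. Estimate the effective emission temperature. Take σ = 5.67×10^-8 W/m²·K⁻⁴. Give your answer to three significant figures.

281 kelvin

The planet absorbs (1−α)S over its disc πR² and re-emits over 4πR², so the mean absorbed flux is (1−0.63)·3830/4 = 354.3 W/m².
Balancing against σT⁴: T = (354.3/5.67×10⁻⁸)^(1/4) = 281.2 K.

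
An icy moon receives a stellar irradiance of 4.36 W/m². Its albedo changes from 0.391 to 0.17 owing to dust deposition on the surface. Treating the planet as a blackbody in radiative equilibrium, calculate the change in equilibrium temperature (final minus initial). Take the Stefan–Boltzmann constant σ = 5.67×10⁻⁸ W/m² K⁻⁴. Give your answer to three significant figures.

4.71 K

With α = 0.391, T₁ = 58.49 K.
After:  T₂ = [4.360·0.83/(4σ)]^(1/4) = 63.20 K.
ΔT = T₂ − T₁ = 4.707 K.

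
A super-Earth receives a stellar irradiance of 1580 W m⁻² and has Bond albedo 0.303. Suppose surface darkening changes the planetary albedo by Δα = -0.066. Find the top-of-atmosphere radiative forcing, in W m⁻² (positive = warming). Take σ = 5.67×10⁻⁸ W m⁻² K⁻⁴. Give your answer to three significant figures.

TOA radiative forcing: ΔF = −S·Δα/4 = −1580·(-0.066)/4 = 26.07 W m⁻².

26.1 W m⁻²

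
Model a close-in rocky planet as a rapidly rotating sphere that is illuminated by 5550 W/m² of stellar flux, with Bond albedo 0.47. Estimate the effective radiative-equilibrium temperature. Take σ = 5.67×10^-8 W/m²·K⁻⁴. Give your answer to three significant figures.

Averaging over the sphere, the absorbed flux is S(1−α)/4 = 735.4 W/m².
Balancing against σT⁴: T = (735.4/5.67×10⁻⁸)^(1/4) = 337.5 K.

337 K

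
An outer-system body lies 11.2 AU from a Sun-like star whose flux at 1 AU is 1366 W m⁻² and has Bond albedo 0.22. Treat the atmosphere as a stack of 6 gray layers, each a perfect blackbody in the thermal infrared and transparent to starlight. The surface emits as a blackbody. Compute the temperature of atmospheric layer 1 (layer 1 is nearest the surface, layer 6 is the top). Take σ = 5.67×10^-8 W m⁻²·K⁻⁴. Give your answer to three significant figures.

122 K

Flux at the orbit: S = 1366/(11.2)² = 10.89 W m⁻².
Top-of-atmosphere balance: σT_e⁴ = S(1−α)/4 = 2.123 W m⁻² → T_e = 78.23 K.
The net upward flux σT_e⁴ is constant between every pair of levels, so T_k⁴ = (N+1−k)T_e⁴.
T_1 = (6)^(1/4)·78.23 = 122.4 K.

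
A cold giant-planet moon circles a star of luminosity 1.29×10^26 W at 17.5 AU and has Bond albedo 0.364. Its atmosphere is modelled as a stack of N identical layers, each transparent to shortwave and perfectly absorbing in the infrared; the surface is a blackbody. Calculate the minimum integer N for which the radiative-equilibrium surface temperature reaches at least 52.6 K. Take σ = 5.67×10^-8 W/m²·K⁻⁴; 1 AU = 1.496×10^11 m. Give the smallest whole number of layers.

Orbital distance: d = 17.5 AU = 2.618×10^12 m.
Flux at the orbit: S = L/(4πd²) = 1.29×10^26/(4π·(2.62×10^12)²) = 1.498 W/m².
The effective emission temperature is T_e = [S(1−α)/(4σ)]^¼ = 45.27 K.
Since T_s⁴ = (N+1)T_e⁴, we need N ≥ (T_s/T_e)⁴ − 1 = 0.823.
Rounding up, N = 1.

1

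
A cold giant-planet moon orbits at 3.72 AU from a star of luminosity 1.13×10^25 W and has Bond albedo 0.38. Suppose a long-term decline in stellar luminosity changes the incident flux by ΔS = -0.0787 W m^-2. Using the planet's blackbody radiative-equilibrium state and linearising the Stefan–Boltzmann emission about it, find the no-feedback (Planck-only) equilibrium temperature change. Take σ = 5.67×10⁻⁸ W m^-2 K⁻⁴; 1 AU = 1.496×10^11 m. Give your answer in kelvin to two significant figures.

d = 3.72 × 1.496×10^11 m = 5.565×10^11 m.
Spreading L over a sphere of radius d: S = 1.13×10^25/(4π·5.57×10^11²) = 2.903 W m^-2.
Reference equilibrium: T_e = [S(1−α)/(4σ)]^(1/4) = 53.08 K.
TOA radiative forcing: ΔF = (1−α)ΔS/4 = 0.62·(-0.0787)/4 = -0.01220 W m^-2.
Planck response: λ_P = 4σT_e³ = 4·5.67×10⁻⁸·(53.08)³ = 0.03392 W m^-2/K.
Hence the no-feedback warming is ΔF/(4σT_e³) = -0.360 K.

-0.36 kelvin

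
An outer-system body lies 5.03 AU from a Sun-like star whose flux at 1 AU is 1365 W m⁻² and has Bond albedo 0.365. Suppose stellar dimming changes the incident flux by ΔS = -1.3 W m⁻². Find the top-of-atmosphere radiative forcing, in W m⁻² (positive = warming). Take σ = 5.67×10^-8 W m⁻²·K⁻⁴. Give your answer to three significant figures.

Irradiance scales as 1/d², so S = 1365 W m⁻² × (1/5.03)² = 53.95 W m⁻².
TOA radiative forcing: ΔF = (1−α)ΔS/4 = 0.635·(-1.3)/4 = -0.2064 W m⁻².

-0.206 W m⁻²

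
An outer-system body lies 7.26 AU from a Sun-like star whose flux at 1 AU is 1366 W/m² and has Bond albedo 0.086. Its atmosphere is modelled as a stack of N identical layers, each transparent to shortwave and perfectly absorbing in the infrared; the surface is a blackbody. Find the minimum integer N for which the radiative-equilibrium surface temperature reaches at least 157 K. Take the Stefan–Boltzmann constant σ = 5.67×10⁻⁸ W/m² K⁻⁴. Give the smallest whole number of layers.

5

Flux at the orbit: S = 1366/(7.26)² = 25.92 W/m².
OLR = S(1−α)/4 = 5.922 W/m²; the top layer radiates at T_e = 101.1 K.
Since T_s⁴ = (N+1)T_e⁴, we need N ≥ (T_s/T_e)⁴ − 1 = 4.817.
Rounding up, N = 5.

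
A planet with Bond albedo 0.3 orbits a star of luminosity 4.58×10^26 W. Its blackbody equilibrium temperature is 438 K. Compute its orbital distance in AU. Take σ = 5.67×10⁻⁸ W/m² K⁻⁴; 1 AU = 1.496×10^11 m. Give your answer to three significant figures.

0.370 AU

Required flux: S = 4σT⁴/(1−α) = 11920 W/m².
S = L/(4πd²) → d = √(L/4πS) = √(4.58×10^26/(4π·11920)) = 5.528×10^10 m = 0.3696 AU.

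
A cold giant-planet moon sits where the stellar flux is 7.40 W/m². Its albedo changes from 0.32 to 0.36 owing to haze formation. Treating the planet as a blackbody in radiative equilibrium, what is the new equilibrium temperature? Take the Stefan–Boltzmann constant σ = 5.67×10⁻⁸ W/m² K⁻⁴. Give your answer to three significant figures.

With the new albedo, S(1−α₂)/4 = 1.184 W/m², so T₂ = 67.60 K.

67.6 K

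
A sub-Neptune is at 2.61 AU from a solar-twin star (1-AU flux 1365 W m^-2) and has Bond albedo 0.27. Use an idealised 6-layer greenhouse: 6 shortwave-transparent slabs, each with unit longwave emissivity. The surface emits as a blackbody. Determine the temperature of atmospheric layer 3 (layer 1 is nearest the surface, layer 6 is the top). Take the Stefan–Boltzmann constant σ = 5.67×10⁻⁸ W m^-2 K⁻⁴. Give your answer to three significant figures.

225 K

Irradiance scales as 1/d², so S = 1365 W m^-2 × (1/2.61)² = 200.4 W m^-2.
OLR = S(1−α)/4 = 36.57 W m^-2; the top layer radiates at T_e = 159.4 K.
The net upward flux σT_e⁴ is constant between every pair of levels, so T_k⁴ = (N+1−k)T_e⁴.
T_3 = (4)^(1/4)·159.4 = 225.4 K.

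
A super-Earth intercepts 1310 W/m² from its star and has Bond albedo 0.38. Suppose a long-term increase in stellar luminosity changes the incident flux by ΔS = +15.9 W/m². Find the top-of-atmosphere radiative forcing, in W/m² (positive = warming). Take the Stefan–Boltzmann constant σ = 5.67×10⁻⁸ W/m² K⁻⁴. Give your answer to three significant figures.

Only a fraction (1−α) is absorbed and it's spread over 4πR², so ΔF = (1−α)ΔS/4 = 2.465 W/m².

2.46 W/m²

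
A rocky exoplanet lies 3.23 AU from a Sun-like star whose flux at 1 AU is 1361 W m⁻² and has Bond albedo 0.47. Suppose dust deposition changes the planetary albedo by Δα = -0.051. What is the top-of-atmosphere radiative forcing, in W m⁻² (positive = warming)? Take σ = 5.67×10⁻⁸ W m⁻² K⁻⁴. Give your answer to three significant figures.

1.66 W m⁻²

By the inverse-square law, S = 1361/3.23² = 130.5 W m⁻².
TOA radiative forcing: ΔF = −S·Δα/4 = −130.5·(-0.051)/4 = 1.663 W m⁻².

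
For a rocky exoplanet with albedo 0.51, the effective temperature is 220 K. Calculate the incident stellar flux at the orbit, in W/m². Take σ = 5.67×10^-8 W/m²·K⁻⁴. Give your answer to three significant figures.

1080 W/m²

From S(1−α)/4 = σT⁴: S = 4σT⁴/(1−α).
σT⁴ = 5.67×10⁻⁸·(220)⁴ = 132.8 W/m².
S = 4·132.8/0.49 = 1084 W/m².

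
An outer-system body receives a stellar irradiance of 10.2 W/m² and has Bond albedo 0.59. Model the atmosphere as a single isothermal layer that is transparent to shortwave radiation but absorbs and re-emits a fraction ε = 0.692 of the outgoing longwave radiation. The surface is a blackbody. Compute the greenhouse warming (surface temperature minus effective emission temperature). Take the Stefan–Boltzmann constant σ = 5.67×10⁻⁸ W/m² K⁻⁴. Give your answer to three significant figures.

At the top of the atmosphere, σT_e⁴ = S(1−α)/4 = 1.046 W/m², giving T_e = 65.53 K.
For a single slab of emissivity ε, T_s⁴ = 2T_e⁴/(2−ε); thus T_s = 65.53·(1.529)^(1/4) = 72.87 K.
The atmosphere warms the surface by 7.339 K.

7.34 K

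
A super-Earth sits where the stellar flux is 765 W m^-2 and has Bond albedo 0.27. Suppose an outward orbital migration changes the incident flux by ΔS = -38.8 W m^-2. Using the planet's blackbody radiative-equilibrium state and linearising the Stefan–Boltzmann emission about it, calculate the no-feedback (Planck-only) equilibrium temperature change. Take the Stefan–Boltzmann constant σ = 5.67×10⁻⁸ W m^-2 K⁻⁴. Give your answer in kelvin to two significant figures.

-2.8 kelvin

The baseline emission temperature is T_e = 222.8 K.
ΔF = Δ[S(1−α)]/4 = (1−0.27)·-38.8/4 = -7.081 W m^-2.
The Planck feedback parameter is 4σT_e³ = 2.507 W m^-2/K.
Hence the no-feedback warming is ΔF/(4σT_e³) = -2.82 K.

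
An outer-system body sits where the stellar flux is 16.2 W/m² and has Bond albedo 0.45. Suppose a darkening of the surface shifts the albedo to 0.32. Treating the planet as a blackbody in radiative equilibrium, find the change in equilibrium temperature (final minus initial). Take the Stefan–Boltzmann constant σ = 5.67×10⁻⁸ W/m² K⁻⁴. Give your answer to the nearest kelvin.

4 K

Before: T₁ = [16.20·0.55/(4σ)]^(1/4) = 79.17 K.
After:  T₂ = [16.20·0.68/(4σ)]^(1/4) = 83.48 K.
Change: 83.48 − 79.17 = 4.313 K.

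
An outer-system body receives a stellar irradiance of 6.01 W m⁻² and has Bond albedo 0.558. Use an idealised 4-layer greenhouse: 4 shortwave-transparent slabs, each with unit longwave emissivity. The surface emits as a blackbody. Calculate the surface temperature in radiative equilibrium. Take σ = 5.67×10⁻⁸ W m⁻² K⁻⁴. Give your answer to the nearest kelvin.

87 K

OLR = S(1−α)/4 = 0.6641 W m⁻²; the top layer radiates at T_e = 58.50 K.
With N = 4 opaque layers, T_s = (N+1)^(1/4)·T_e = 5^(1/4)·58.50 = 87.48 K.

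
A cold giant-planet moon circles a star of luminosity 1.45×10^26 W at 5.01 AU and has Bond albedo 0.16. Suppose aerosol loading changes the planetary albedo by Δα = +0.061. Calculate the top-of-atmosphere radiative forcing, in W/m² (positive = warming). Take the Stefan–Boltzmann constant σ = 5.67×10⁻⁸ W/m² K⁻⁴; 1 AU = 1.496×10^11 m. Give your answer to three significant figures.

-0.313 W/m²

d = 5.01 × 1.496×10^11 m = 7.495×10^11 m.
Spreading L over a sphere of radius d: S = 1.45×10^26/(4π·7.49×10^11²) = 20.54 W/m².
ΔF = −(S/4)Δα = −(20.54/4)×(+0.061) = -0.3132 W/m².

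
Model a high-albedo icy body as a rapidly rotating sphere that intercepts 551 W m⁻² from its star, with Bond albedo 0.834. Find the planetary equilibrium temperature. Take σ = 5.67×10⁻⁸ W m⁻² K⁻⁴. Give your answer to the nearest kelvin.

142 K

The planet absorbs (1−α)S over its disc πR² and re-emits over 4πR², so the mean absorbed flux is (1−0.834)·551.0/4 = 22.87 W m⁻².
Set σT⁴ = 22.87 → T = (22.87/σ)^(1/4) = 141.7 K.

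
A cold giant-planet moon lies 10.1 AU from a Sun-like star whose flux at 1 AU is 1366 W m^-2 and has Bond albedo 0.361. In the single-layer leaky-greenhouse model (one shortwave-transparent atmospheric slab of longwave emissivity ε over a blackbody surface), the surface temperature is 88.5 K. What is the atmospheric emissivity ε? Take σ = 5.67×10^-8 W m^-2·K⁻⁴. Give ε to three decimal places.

0.770

Irradiance scales as 1/d², so S = 1366 W m^-2 × (1/10.1)² = 13.39 W m^-2.
TOA balance gives T_e = 78.37 K.
T_s⁴ = T_e⁴·2/(2−ε) → ε = 2 − 2(T_e/T_s)⁴ = 2 − 2·(78.37/88.5)⁴ = 0.7700.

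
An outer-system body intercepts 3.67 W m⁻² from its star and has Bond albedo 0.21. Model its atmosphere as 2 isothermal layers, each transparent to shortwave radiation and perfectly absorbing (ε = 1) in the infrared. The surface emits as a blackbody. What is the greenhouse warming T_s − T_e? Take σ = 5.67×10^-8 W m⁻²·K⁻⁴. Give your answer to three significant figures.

18.9 kelvin

Top-of-atmosphere balance: σT_e⁴ = S(1−α)/4 = 0.7248 W m⁻² → T_e = 59.79 K.
Surface: T_s = (3)^¼·T_e = 78.69 K.
So the greenhouse effect raises the surface by 78.69 − 59.79 = 18.90 K.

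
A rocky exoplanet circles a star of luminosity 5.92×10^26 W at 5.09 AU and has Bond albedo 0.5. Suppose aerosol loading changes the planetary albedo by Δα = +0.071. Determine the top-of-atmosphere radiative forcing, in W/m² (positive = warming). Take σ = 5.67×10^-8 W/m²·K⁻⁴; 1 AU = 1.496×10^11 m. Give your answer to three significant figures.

Orbital distance: d = 5.09 AU = 7.615×10^11 m.
Spreading L over a sphere of radius d: S = 5.92×10^26/(4π·7.61×10^11²) = 81.25 W/m².
The change in absorbed flux is Δ[S(1−α)/4] = −SΔα/4 = -1.442 W/m².

-1.44 W/m²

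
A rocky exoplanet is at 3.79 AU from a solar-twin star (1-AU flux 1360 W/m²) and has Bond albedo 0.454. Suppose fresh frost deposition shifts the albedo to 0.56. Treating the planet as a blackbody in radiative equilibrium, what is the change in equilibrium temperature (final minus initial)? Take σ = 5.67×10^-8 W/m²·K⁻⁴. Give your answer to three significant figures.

-6.45 K

Flux at the orbit: S = 1360/(3.79)² = 94.68 W/m².
With α = 0.454, T₁ = 122.9 K.
After:  T₂ = [94.68·0.44/(4σ)]^(1/4) = 116.4 K.
ΔT = T₂ − T₁ = -6.455 K.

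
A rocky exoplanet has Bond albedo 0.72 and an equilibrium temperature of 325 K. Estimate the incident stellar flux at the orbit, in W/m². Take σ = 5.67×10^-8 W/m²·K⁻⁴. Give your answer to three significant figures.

From S(1−α)/4 = σT⁴: S = 4σT⁴/(1−α).
σT⁴ = 5.67×10⁻⁸·(325)⁴ = 632.6 W/m².
So S = 4×632.6/(1−0.72) = 9037 W/m².

9040 W/m²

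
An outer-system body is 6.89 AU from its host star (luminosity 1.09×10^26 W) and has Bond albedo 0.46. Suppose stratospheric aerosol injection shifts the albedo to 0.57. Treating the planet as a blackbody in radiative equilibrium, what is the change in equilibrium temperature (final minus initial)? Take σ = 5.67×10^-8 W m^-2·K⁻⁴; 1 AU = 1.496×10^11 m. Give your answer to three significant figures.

-3.68 K

d = 6.89 × 1.496×10^11 m = 1.031×10^12 m.
Flux at the orbit: S = L/(4πd²) = 1.09×10^26/(4π·(1.03×10^12)²) = 8.164 W m^-2.
Before: T₁ = [8.164·0.54/(4σ)]^(1/4) = 66.40 K.
After:  T₂ = [8.164·0.43/(4σ)]^(1/4) = 62.72 K.
Change: 62.72 − 66.40 = -3.676 K.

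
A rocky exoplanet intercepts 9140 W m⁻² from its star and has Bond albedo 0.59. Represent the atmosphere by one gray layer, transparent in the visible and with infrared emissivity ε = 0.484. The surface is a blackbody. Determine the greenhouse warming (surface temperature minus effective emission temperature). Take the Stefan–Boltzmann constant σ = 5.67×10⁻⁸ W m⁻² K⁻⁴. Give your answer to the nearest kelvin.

Effective emission temperature (TOA balance): σT_e⁴ = S(1−α)/4 = 936.9 W m⁻² → T_e = 358.5 K.
For a single slab of emissivity ε, T_s⁴ = 2T_e⁴/(2−ε); thus T_s = 358.5·(1.319)^(1/4) = 384.2 K.
T_s − T_e = 384.2 − 358.5 = 25.71 K.

26 kelvin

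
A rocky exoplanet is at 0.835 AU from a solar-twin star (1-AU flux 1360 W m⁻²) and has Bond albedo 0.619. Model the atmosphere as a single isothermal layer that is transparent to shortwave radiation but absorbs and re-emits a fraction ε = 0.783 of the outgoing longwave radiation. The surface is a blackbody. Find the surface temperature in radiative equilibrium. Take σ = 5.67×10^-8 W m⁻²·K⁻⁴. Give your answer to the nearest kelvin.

By the inverse-square law, S = 1360/0.835² = 1951 W m⁻².
Effective emission temperature (TOA balance): σT_e⁴ = S(1−α)/4 = 185.8 W m⁻² → T_e = 239.3 K.
Surface balance with a leaky layer gives σT_s⁴ = σT_e⁴·2/(2−ε), so T_s = T_e·[2/(2−0.783)]^(1/4) = 270.9 K.

271 kelvin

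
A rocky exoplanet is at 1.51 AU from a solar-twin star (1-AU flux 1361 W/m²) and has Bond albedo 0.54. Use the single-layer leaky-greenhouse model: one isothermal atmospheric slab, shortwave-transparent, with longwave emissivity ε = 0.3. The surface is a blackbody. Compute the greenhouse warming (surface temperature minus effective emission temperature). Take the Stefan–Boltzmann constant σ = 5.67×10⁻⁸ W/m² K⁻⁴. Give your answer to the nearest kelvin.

By the inverse-square law, S = 1361/1.51² = 596.9 W/m².
The planet radiates to space at T_e = [S(1−α)/(4σ)]^(1/4) = 186.5 K.
For a single slab of emissivity ε, T_s⁴ = 2T_e⁴/(2−ε); thus T_s = 186.5·(1.176)^(1/4) = 194.3 K.
T_s − T_e = 194.3 − 186.5 = 7.735 K.

8 kelvin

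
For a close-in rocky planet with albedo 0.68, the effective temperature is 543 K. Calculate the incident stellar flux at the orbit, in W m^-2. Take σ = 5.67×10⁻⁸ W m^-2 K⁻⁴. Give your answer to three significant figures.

From S(1−α)/4 = σT⁴: S = 4σT⁴/(1−α).
σT⁴ = 5.67×10⁻⁸·(543)⁴ = 4929 W m^-2.
So S = 4×4929/(1−0.68) = 61620 W m^-2.

61600 W m^-2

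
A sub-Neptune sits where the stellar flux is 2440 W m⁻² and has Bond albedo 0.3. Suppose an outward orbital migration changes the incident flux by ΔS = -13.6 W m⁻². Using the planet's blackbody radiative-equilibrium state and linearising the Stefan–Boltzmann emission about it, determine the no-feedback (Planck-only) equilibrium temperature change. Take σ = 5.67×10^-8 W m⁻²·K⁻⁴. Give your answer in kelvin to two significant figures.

-0.41 kelvin

The baseline emission temperature is T_e = 294.6 K.
Only a fraction (1−α) is absorbed and it's spread over 4πR², so ΔF = (1−α)ΔS/4 = -2.380 W m⁻².
Linearising σT⁴ gives d(σT⁴)/dT = 4σT_e³ = 5.798 W m⁻² per K.
ΔT₀ = ΔF/λ_P = -2.380/5.798 = -0.410 K.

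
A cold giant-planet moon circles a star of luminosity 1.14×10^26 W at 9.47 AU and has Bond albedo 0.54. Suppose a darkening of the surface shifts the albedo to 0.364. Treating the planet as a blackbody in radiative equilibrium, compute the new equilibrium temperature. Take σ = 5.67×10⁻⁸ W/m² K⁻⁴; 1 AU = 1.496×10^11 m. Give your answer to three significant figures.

59.7 K

Orbital distance: d = 9.47 AU = 1.417×10^12 m.
Flux at the orbit: S = L/(4πd²) = 1.14×10^26/(4π·(1.42×10^12)²) = 4.520 W/m².
With the new albedo, S(1−α₂)/4 = 0.7187 W/m², so T₂ = 59.67 K.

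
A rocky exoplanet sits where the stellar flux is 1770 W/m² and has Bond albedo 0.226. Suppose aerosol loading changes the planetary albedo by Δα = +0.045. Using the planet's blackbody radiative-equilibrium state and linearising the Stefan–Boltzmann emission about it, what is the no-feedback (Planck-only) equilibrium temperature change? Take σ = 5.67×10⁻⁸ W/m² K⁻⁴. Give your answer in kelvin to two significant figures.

-4.1 kelvin

The baseline emission temperature is T_e = 278.8 K.
TOA radiative forcing: ΔF = −S·Δα/4 = −1770·(+0.045)/4 = -19.91 W/m².
Planck response: λ_P = 4σT_e³ = 4·5.67×10⁻⁸·(278.8)³ = 4.914 W/m²/K.
ΔT₀ = ΔF/λ_P = -19.91/4.914 = -4.05 K.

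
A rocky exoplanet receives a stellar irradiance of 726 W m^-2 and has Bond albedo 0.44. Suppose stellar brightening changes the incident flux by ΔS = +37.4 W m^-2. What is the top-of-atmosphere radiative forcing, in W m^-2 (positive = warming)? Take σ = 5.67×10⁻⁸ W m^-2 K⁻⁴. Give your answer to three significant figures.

5.24 W m^-2

Only a fraction (1−α) is absorbed and it's spread over 4πR², so ΔF = (1−α)ΔS/4 = 5.236 W m^-2.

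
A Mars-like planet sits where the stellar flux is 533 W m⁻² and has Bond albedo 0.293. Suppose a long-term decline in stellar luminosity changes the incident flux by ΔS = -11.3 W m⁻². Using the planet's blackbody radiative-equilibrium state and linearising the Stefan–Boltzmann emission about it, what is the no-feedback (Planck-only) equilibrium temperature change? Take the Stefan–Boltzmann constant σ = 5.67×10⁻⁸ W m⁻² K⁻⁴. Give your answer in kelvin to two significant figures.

Unperturbed T_e = [533.0·(1−0.293)/(4σ)]^¼ = 201.9 K.
Only a fraction (1−α) is absorbed and it's spread over 4πR², so ΔF = (1−α)ΔS/4 = -1.997 W m⁻².
Planck response: λ_P = 4σT_e³ = 4·5.67×10⁻⁸·(201.9)³ = 1.866 W m⁻²/K.
So ΔT₀ = -1.997/1.866 = -1.07 K.

-1.1 kelvin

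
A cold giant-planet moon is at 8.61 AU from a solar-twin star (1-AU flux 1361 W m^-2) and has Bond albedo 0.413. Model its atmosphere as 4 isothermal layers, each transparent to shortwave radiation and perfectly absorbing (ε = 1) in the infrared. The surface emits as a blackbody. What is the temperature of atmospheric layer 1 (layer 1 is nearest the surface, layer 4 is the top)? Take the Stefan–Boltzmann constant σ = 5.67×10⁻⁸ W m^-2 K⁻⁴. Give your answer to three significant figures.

117 K

By the inverse-square law, S = 1361/8.61² = 18.36 W m^-2.
The effective emission temperature is T_e = [S(1−α)/(4σ)]^¼ = 83.03 K.
In the N-layer model, layer k (counted from the surface) has T_k = (N+1−k)^(1/4)·T_e.
T_1 = (4)^(1/4)·83.03 = 117.4 K.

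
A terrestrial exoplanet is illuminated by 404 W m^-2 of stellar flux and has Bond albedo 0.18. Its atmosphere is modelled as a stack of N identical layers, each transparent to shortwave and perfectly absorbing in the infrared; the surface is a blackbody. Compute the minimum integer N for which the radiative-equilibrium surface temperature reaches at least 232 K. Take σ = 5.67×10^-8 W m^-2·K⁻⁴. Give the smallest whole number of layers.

The effective emission temperature is T_e = [S(1−α)/(4σ)]^¼ = 195.5 K.
Since T_s⁴ = (N+1)T_e⁴, we need N ≥ (T_s/T_e)⁴ − 1 = 0.983.
Rounding up, N = 1.

1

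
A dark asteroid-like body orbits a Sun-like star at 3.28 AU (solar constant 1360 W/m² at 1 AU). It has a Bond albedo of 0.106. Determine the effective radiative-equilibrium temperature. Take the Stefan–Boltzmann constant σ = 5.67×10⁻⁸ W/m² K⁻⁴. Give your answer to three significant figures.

149 kelvin

Flux at the orbit: S = 1360/(3.28)² = 126.4 W/m².
Absorbed flux (global mean): S(1−α)/4 = 126.4·0.894/4 = 28.25 W/m².
In equilibrium σT⁴ equals this, so T = 149.4 K.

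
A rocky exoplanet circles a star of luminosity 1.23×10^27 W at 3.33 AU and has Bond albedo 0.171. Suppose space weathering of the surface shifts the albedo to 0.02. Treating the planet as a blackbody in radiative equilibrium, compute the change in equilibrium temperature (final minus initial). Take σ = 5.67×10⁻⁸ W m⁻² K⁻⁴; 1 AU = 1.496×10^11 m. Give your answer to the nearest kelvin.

8 K

d = 3.33 × 1.496×10^11 m = 4.982×10^11 m.
Flux at the orbit: S = L/(4πd²) = 1.23×10^27/(4π·(4.98×10^11)²) = 394.4 W m⁻².
Initial: T₁ = [S(1−0.171)/(4σ)]^(1/4) = 194.9 K.
With α = 0.02, T₂ = 203.2 K.
Change: 203.2 − 194.9 = 8.324 K.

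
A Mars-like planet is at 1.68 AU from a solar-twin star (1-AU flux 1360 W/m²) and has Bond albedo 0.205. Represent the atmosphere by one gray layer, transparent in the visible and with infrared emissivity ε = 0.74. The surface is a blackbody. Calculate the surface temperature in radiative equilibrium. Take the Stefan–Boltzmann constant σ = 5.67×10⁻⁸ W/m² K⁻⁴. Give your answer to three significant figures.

228 K

By the inverse-square law, S = 1360/1.68² = 481.9 W/m².
At the top of the atmosphere, σT_e⁴ = S(1−α)/4 = 95.77 W/m², giving T_e = 202.7 K.
The surface balance (absorbed SW + ε·downward IR = σT_s⁴) with T_a⁴ = T_s⁴/2 reduces to T_s = T_e·[2/(2−ε)]^¼ = 227.5 K.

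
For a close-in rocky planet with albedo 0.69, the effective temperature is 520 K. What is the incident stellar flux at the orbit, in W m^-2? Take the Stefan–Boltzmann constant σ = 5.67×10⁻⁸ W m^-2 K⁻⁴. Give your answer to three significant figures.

From S(1−α)/4 = σT⁴: S = 4σT⁴/(1−α).
The emitted flux is σT⁴ = 4146 W m^-2.
S = 4·4146/0.31 = 53490 W m^-2.

53500 W m^-2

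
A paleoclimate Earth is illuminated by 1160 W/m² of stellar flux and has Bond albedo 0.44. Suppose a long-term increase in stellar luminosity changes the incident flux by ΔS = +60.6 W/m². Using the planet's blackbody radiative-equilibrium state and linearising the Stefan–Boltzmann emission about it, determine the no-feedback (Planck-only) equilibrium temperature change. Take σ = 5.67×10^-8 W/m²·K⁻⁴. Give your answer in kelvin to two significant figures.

3.0 K

The baseline emission temperature is T_e = 231.3 K.
TOA radiative forcing: ΔF = (1−α)ΔS/4 = 0.56·(+60.6)/4 = 8.484 W/m².
Linearising σT⁴ gives d(σT⁴)/dT = 4σT_e³ = 2.808 W/m² per K.
ΔT₀ = ΔF/λ_P = 8.484/2.808 = 3.02 K.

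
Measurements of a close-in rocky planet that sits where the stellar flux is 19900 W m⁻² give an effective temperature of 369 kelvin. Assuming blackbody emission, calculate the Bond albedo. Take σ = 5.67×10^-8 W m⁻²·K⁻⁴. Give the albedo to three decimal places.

From σT⁴ = S(1−α)/4 we invert for α: 1−α = 4σT⁴/S.
σT⁴ = 1051 W m⁻², so 4σT⁴ = 4205 W m⁻².
1−α = 4205/19900 = 0.2113, so α = 0.7887.

0.789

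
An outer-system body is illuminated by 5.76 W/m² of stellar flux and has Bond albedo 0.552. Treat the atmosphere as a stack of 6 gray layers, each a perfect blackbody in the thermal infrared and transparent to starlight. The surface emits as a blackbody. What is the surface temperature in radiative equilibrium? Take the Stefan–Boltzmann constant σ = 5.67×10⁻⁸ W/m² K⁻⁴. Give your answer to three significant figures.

OLR = S(1−α)/4 = 0.6451 W/m²; the top layer radiates at T_e = 58.08 K.
For an N-layer opaque stack, T_s⁴ = (N+1)T_e⁴, hence T_s = (7)^(1/4)×58.08 K = 94.47 K.

94.5 K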